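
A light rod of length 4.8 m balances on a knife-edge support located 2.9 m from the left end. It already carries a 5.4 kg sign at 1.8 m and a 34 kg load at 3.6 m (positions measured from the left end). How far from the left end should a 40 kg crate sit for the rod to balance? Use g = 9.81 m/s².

x ≈ 2.45 m from the left end

Choose the knife-edge support (at 2.9 m from the left end) as the axis so the support reaction has zero arm there.
Sign: 5.4 × 9.81 = 52.97 N down at 1.8 m → arm 1.1 m, τ = 52.97 × 1.1 = 58.27 N·m counterclockwise.
Load: 34 × 9.81 = 333.5 N down at 3.6 m → arm 0.7 m, τ = 333.5 × 0.7 = 233.4 N·m clockwise.
Net moment of existing loads = 175.1 N·m clockwise.
The crate weighs 40 × 9.81 = 392.4 N and must supply an equal counterclockwise moment, so its lever arm about the knife-edge support is 175.1 / 392.4 = 0.446 m.
That puts it at 2.9 − 0.446 = 2.45 m from the left end.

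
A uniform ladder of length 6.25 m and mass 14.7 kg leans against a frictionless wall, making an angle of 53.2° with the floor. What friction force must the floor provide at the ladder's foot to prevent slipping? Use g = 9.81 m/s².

f ≈ 53.9 N

About the foot of the ladder:
Ladder weight 14.7×9.81 = 144.2 N acts at 3.125 m along the ladder; its horizontal arm is 3.125·cos53.2° = 1.872 m → τ = 269.9 N·m clockwise.
Wall normal N acts horizontally at the top; its moment arm is the height L sinθ = 6.25·sin53.2° = 5.005 m, counterclockwise.
For rotational equilibrium, N × 5.005 = 269.9, so N = 53.9 N.
ΣFx = 0: friction at the foot balances the wall's push, so f = N_wall = 53.9 N.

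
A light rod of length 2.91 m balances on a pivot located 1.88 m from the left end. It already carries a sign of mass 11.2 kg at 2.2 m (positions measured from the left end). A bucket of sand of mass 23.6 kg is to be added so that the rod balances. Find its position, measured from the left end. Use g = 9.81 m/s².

x ≈ 1.73 m from the left end

Take moments about the pivot (at 1.88 m from the left end).
Sign: 11.2 × 9.81 = 109.9 N down at 2.2 m → arm 0.32 m, τ = 109.9 × 0.32 = 35.17 N·m clockwise.
Net moment of existing loads = 35.17 N·m clockwise.
The bucket of sand weighs 23.6 × 9.81 = 231.5 N and must supply an equal counterclockwise moment, so its lever arm about the pivot is 35.17 / 231.5 = 0.152 m.
That puts it at 1.88 − 0.152 = 1.73 m from the left end.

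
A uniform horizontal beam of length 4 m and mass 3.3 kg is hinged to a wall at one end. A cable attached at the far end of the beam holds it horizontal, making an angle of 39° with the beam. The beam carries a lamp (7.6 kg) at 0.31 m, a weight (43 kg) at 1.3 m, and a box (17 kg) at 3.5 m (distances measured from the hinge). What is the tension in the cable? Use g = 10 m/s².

Taking torques about the hinge:
Beam weight: 3.3 × 10 = 33 N down at 2 m → arm 2 m, τ = 33 × 2 = 66 N·m clockwise.
Lamp: 7.6 × 10 = 76 N down at 0.31 m → arm 0.31 m, τ = 76 × 0.31 = 23.56 N·m clockwise.
Weight: 43 × 10 = 430 N down at 1.3 m → arm 1.3 m, τ = 430 × 1.3 = 559 N·m clockwise.
Box: 17 × 10 = 170 N down at 3.5 m → arm 3.5 m, τ = 170 × 3.5 = 595 N·m clockwise.
Total clockwise load moment = 1244 N·m.
The cable tension T acts at 4 m; only its component perpendicular to the beam, T sinθ, produces torque. sin 39° = 0.6293.
For rotational equilibrium, T × 4 × 0.6293 = 1244, so T = 1244 / 2.517 = 494 N.

T ≈ 494 N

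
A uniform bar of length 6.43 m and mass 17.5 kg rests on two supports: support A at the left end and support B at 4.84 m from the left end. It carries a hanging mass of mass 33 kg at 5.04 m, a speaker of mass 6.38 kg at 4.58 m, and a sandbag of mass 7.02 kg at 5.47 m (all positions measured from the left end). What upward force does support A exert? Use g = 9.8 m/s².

Sum moments about support B (its reaction then has zero moment arm).
Beam weight: 17.5 × 9.8 = 171.5 N down at 3.215 m → arm 1.625 m, τ = 171.5 × 1.625 = 278.7 N·m counterclockwise.
Hanging mass: 33 × 9.8 = 323.4 N down at 5.04 m → arm 0.2 m, τ = 323.4 × 0.2 = 64.68 N·m clockwise.
Speaker: 6.38 × 9.8 = 62.52 N down at 4.58 m → arm 0.26 m, τ = 62.52 × 0.26 = 16.26 N·m counterclockwise.
Sandbag: 7.02 × 9.8 = 68.8 N down at 5.47 m → arm 0.63 m, τ = 68.8 × 0.63 = 43.34 N·m clockwise.
Net load moment about support B = 186.9 N·m counterclockwise.
Reaction R at support A is upward at 0 m, arm 4.84 m → moment R × 4.84 clockwise.
For rotational equilibrium, R × 4.84 = 186.9, so R = 38.6 N.

R_A ≈ 38.6 N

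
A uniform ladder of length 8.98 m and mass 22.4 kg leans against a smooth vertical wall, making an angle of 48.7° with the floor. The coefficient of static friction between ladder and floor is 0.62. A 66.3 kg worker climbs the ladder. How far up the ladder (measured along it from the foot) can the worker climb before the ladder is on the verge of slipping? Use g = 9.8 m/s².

Take moments about the foot of the ladder.
Ladder weight 22.4×9.8 = 219.5 N acts at 4.49 m along the ladder; its horizontal arm is 4.49·cos48.7° = 2.963 m → τ = 650.4 N·m clockwise.
Worker weight 66.3×9.8 = 649.7 N at distance d → arm d·cos48.7° → τ = 649.7·d·0.66 clockwise.
Wall normal N at the top has arm L sinθ = 6.746 m counterclockwise, so Στ = 0 gives N·6.746 = 650.4 + 428.8·d.
ΣFy = 0 ⇒ N_floor = 869.2 N, so the maximum friction is μ_s·N_floor = 0.62×869.2 = 538.9 N. ΣFx = 0 ⇒ N_wall = f, so at the slipping point N = 538.9 N.
Substituting: 538.9×6.746 = 650.4 + 428.8·d ⇒ d = (3635 − 650.4) / 428.8 = 6.96 m.

d ≈ 6.96 m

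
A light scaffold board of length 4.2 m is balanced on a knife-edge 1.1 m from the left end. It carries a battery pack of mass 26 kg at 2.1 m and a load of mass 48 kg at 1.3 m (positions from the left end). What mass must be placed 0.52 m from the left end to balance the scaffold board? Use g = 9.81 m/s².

m ≈ 61.4 kg

Sum moments about the knife-edge (at 1.1 m from the left end) (the support reaction has zero arm there).
Battery pack: 26 × 9.81 = 255.1 N down at 2.1 m → arm 1 m, τ = 255.1 × 1 = 255.1 N·m clockwise.
Load: 48 × 9.81 = 470.9 N down at 1.3 m → arm 0.2 m, τ = 470.9 × 0.2 = 94.18 N·m clockwise.
Net moment of known loads = 349.3 N·m clockwise.
An unknown mass m at 0.52 m has arm 0.58 m; its moment is m·g·0.58 counterclockwise.
Setting net torque to zero: m × 9.81 × 0.58 = 349.3 → m = 349.3 / (9.81 × 0.58) = 61.4 kg.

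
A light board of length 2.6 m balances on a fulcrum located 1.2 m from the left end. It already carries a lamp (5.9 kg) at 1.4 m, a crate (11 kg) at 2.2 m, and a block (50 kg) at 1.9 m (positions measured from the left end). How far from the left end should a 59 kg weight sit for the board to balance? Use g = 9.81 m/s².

Choose the fulcrum (at 1.2 m from the left end) as the axis so the support reaction has zero arm there.
Lamp: 5.9 × 9.81 = 57.88 N down at 1.4 m → arm 0.2 m, τ = 57.88 × 0.2 = 11.58 N·m clockwise.
Crate: 11 × 9.81 = 107.9 N down at 2.2 m → arm 1 m, τ = 107.9 × 1 = 107.9 N·m clockwise.
Block: 50 × 9.81 = 490.5 N down at 1.9 m → arm 0.7 m, τ = 490.5 × 0.7 = 343.3 N·m clockwise.
Net moment of existing loads = 462.8 N·m clockwise.
The weight weighs 59 × 9.81 = 578.8 N and must supply an equal counterclockwise moment, so its lever arm about the fulcrum is 462.8 / 578.8 = 0.8 m.
That puts it at 1.2 − 0.8 = 0.4 m from the left end.

x ≈ 0.4 m from the left end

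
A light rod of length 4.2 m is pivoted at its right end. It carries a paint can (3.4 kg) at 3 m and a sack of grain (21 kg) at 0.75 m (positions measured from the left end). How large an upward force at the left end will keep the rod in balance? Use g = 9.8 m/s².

F ≈ 179 N

About the right end:
Paint can: 3.4 × 9.8 = 33.32 N down at 3 m → arm 1.2 m, τ = 33.32 × 1.2 = 39.98 N·m counterclockwise.
Sack of grain: 21 × 9.8 = 205.8 N down at 0.75 m → arm 3.45 m, τ = 205.8 × 3.45 = 710 N·m counterclockwise.
Net moment of the loads = 750 N·m counterclockwise.
The upward force F acts at the left end, arm 4.2 m, giving F × 4.2 clockwise.
Balancing moments: F × 4.2 = 750, giving F = 750 / 4.2 = 179 N.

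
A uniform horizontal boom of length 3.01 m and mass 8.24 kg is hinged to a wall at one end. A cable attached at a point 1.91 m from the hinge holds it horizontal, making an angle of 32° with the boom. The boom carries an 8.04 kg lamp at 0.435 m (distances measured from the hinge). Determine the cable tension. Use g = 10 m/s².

T ≈ 157 N

Taking torques about the hinge:
Beam weight: 8.24 × 10 = 82.4 N down at 1.505 m → arm 1.505 m, τ = 82.4 × 1.505 = 124 N·m clockwise.
Lamp: 8.04 × 10 = 80.4 N down at 0.435 m → arm 0.435 m, τ = 80.4 × 0.435 = 34.97 N·m clockwise.
Total clockwise load moment = 159 N·m.
The cable tension T acts at 1.91 m; only its component perpendicular to the boom, T sinθ, produces torque. sin 32° = 0.5299.
Στ = 0 ⇒ T × 1.91 × 0.5299 = 159 ⇒ T = 159 / 1.012 = 157 N.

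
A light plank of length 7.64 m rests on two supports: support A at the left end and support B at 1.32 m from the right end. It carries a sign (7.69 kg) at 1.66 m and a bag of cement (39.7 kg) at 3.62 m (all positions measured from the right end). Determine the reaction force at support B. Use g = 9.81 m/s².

R_B ≈ 319 N

Take moments about support A.
Sign: 7.69 × 9.81 = 75.44 N down at 1.66 m → arm 5.98 m, τ = 75.44 × 5.98 = 451.1 N·m clockwise.
Bag of cement: 39.7 × 9.81 = 389.5 N down at 3.62 m → arm 4.02 m, τ = 389.5 × 4.02 = 1566 N·m clockwise.
Net load moment about support A = 2017 N·m clockwise.
Reaction R at support B is upward at 1.32 m, arm 6.32 m → moment R × 6.32 counterclockwise.
Setting net torque to zero: R × 6.32 = 2017 → R = 319 N.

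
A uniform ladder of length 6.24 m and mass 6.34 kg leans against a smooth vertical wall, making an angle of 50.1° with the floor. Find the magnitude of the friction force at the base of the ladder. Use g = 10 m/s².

f ≈ 26.5 N

About the foot of the ladder:
Ladder weight 6.34×10 = 63.4 N acts at 3.12 m along the ladder; its horizontal arm is 3.12·cos50.1° = 2.001 m → τ = 126.9 N·m clockwise.
Wall normal N acts horizontally at the top; its moment arm is the height L sinθ = 6.24·sin50.1° = 4.787 m, counterclockwise.
Balancing moments: N × 4.787 = 126.9, giving N = 26.5 N.
ΣFx = 0: friction at the foot balances the wall's push, so f = N_wall = 26.5 N.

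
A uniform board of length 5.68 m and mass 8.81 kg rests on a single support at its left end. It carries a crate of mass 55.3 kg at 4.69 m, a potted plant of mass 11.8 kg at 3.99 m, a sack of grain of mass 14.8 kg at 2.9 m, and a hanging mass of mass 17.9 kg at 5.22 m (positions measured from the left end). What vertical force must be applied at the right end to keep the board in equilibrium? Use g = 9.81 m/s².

Taking torques about the left end:
Beam weight: 8.81 × 9.81 = 86.43 N down at 2.84 m → arm 2.84 m, τ = 86.43 × 2.84 = 245.5 N·m clockwise.
Crate: 55.3 × 9.81 = 542.5 N down at 4.69 m → arm 4.69 m, τ = 542.5 × 4.69 = 2544 N·m clockwise.
Potted plant: 11.8 × 9.81 = 115.8 N down at 3.99 m → arm 3.99 m, τ = 115.8 × 3.99 = 462 N·m clockwise.
Sack of grain: 14.8 × 9.81 = 145.2 N down at 2.9 m → arm 2.9 m, τ = 145.2 × 2.9 = 421.1 N·m clockwise.
Hanging mass: 17.9 × 9.81 = 175.6 N down at 5.22 m → arm 5.22 m, τ = 175.6 × 5.22 = 916.6 N·m clockwise.
Net moment of the loads = 4589 N·m clockwise.
The upward force F acts at the right end, arm 5.68 m, giving F × 5.68 counterclockwise.
Balancing moments: F × 5.68 = 4589, giving F = 4589 / 5.68 = 808 N.

F ≈ 808 N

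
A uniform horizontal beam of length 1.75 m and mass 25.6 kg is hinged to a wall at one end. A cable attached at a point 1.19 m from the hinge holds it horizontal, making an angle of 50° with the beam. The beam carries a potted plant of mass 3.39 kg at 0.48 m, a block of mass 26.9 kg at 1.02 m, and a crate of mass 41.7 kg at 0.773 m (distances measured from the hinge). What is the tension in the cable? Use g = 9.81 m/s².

Choose the hinge as the axis so the unknown hinge reaction has zero arm there.
Beam weight: 25.6 × 9.81 = 251.1 N down at 0.875 m → arm 0.875 m, τ = 251.1 × 0.875 = 219.7 N·m clockwise.
Potted plant: 3.39 × 9.81 = 33.26 N down at 0.48 m → arm 0.48 m, τ = 33.26 × 0.48 = 15.96 N·m clockwise.
Block: 26.9 × 9.81 = 263.9 N down at 1.02 m → arm 1.02 m, τ = 263.9 × 1.02 = 269.2 N·m clockwise.
Crate: 41.7 × 9.81 = 409.1 N down at 0.773 m → arm 0.773 m, τ = 409.1 × 0.773 = 316.2 N·m clockwise.
Total clockwise load moment = 821.1 N·m.
The cable tension T acts at 1.19 m; only its component perpendicular to the beam, T sinθ, produces torque. sin 50° = 0.766.
For rotational equilibrium, T × 1.19 × 0.766 = 821.1, so T = 821.1 / 0.9115 = 901 N.

T ≈ 901 N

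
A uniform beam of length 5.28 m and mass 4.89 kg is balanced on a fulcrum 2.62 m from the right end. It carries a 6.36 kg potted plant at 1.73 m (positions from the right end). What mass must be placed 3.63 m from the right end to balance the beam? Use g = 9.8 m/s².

m ≈ 5.51 kg

Sum moments about the fulcrum (at 2.62 m from the right end) (the support reaction has zero arm there).
Beam weight: 4.89 × 9.8 = 47.92 N down at 2.64 m → arm 0.02 m, τ = 47.92 × 0.02 = 0.9584 N·m counterclockwise.
Potted plant: 6.36 × 9.8 = 62.33 N down at 1.73 m → arm 0.89 m, τ = 62.33 × 0.89 = 55.47 N·m clockwise.
Net moment of known loads = 54.51 N·m clockwise.
An unknown mass m at 3.63 m has arm 1.01 m; its moment is m·g·1.01 counterclockwise.
Setting net torque to zero: m × 9.8 × 1.01 = 54.51 → m = 54.51 / (9.8 × 1.01) = 5.51 kg.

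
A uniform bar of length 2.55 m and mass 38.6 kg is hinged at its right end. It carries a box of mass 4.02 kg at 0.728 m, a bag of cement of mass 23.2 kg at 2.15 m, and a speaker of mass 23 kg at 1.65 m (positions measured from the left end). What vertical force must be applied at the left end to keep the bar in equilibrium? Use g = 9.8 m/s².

Taking torques about the right end:
Beam weight: 38.6 × 9.8 = 378.3 N down at 1.275 m → arm 1.275 m, τ = 378.3 × 1.275 = 482.3 N·m counterclockwise.
Box: 4.02 × 9.8 = 39.4 N down at 0.728 m → arm 1.822 m, τ = 39.4 × 1.822 = 71.79 N·m counterclockwise.
Bag of cement: 23.2 × 9.8 = 227.4 N down at 2.15 m → arm 0.4 m, τ = 227.4 × 0.4 = 90.96 N·m counterclockwise.
Speaker: 23 × 9.8 = 225.4 N down at 1.65 m → arm 0.9 m, τ = 225.4 × 0.9 = 202.9 N·m counterclockwise.
Net moment of the loads = 848 N·m counterclockwise.
The upward force F acts at the left end, arm 2.55 m, giving F × 2.55 clockwise.
Setting net torque to zero: F × 2.55 = 848 → F = 848 / 2.55 = 333 N.

F ≈ 333 N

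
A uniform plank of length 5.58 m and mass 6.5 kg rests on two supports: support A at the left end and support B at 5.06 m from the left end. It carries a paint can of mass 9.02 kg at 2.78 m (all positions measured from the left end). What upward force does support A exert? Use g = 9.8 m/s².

R_A ≈ 68.4 N

Take moments about support B.
Beam weight: 6.5 × 9.8 = 63.7 N down at 2.79 m → arm 2.27 m, τ = 63.7 × 2.27 = 144.6 N·m counterclockwise.
Paint can: 9.02 × 9.8 = 88.4 N down at 2.78 m → arm 2.28 m, τ = 88.4 × 2.28 = 201.6 N·m counterclockwise.
Net load moment about support B = 346.2 N·m counterclockwise.
Reaction R at support A is upward at 0 m, arm 5.06 m → moment R × 5.06 clockwise.
Setting net torque to zero: R × 5.06 = 346.2 → R = 68.4 N.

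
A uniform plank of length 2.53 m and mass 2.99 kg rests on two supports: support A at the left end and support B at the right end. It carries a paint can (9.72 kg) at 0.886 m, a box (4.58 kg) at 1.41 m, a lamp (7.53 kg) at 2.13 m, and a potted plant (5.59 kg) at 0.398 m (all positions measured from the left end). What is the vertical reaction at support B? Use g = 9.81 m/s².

Sum moments about support A (its reaction then has zero moment arm).
Beam weight: 2.99 × 9.81 = 29.33 N down at 1.265 m → arm 1.265 m, τ = 29.33 × 1.265 = 37.1 N·m clockwise.
Paint can: 9.72 × 9.81 = 95.35 N down at 0.886 m → arm 0.886 m, τ = 95.35 × 0.886 = 84.48 N·m clockwise.
Box: 4.58 × 9.81 = 44.93 N down at 1.41 m → arm 1.41 m, τ = 44.93 × 1.41 = 63.35 N·m clockwise.
Lamp: 7.53 × 9.81 = 73.87 N down at 2.13 m → arm 2.13 m, τ = 73.87 × 2.13 = 157.3 N·m clockwise.
Potted plant: 5.59 × 9.81 = 54.84 N down at 0.398 m → arm 0.398 m, τ = 54.84 × 0.398 = 21.83 N·m clockwise.
Net load moment about support A = 364.1 N·m clockwise.
Reaction R at support B is upward at 2.53 m, arm 2.53 m → moment R × 2.53 counterclockwise.
Στ = 0 ⇒ R × 2.53 = 364.1 ⇒ R = 144 N.

R_B ≈ 144 N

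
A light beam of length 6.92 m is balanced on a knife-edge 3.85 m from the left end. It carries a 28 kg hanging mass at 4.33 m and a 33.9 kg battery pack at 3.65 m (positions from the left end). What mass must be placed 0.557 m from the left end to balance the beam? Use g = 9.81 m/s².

Take moments about the knife-edge (at 3.85 m from the left end).
Hanging mass: 28 × 9.81 = 274.7 N down at 4.33 m → arm 0.48 m, τ = 274.7 × 0.48 = 131.9 N·m clockwise.
Battery pack: 33.9 × 9.81 = 332.6 N down at 3.65 m → arm 0.2 m, τ = 332.6 × 0.2 = 66.52 N·m counterclockwise.
Net moment of known loads = 65.38 N·m clockwise.
An unknown mass m at 0.557 m has arm 3.293 m; its moment is m·g·3.293 counterclockwise.
For rotational equilibrium, m × 9.81 × 3.293 = 65.38, so m = 65.38 / (9.81 × 3.293) = 2.02 kg.

m ≈ 2.02 kg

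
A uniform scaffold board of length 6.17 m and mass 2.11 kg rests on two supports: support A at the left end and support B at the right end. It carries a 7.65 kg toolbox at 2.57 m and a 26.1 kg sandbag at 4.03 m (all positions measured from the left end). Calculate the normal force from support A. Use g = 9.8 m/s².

R_A ≈ 143 N

Choose support B as the axis so its reaction then has zero moment arm.
Beam weight: 2.11 × 9.8 = 20.68 N down at 3.085 m → arm 3.085 m, τ = 20.68 × 3.085 = 63.8 N·m counterclockwise.
Toolbox: 7.65 × 9.8 = 74.97 N down at 2.57 m → arm 3.6 m, τ = 74.97 × 3.6 = 269.9 N·m counterclockwise.
Sandbag: 26.1 × 9.8 = 255.8 N down at 4.03 m → arm 2.14 m, τ = 255.8 × 2.14 = 547.4 N·m counterclockwise.
Net load moment about support B = 881.1 N·m counterclockwise.
Reaction R at support A is upward at 0 m, arm 6.17 m → moment R × 6.17 clockwise.
Balancing moments: R × 6.17 = 881.1, giving R = 143 N.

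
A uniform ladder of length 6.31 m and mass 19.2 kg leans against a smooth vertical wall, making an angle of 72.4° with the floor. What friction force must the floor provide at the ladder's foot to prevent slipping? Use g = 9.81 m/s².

Sum moments about the foot of the ladder (the floor normal and friction both act there and drop out).
Ladder weight 19.2×9.81 = 188.4 N acts at 3.155 m along the ladder; its horizontal arm is 3.155·cos72.4° = 0.954 m → τ = 179.7 N·m clockwise.
Wall normal N acts horizontally at the top; its moment arm is the height L sinθ = 6.31·sin72.4° = 6.015 m, counterclockwise.
Στ = 0 ⇒ N × 6.015 = 179.7 ⇒ N = 29.9 N.
ΣFx = 0: friction at the foot balances the wall's push, so f = N_wall = 29.9 N.

f ≈ 29.9 N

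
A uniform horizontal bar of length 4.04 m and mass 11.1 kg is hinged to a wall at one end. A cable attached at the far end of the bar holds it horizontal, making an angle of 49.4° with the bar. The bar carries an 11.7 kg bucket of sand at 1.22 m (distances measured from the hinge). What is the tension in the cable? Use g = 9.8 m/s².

Choose the hinge as the axis so the unknown hinge reaction has zero arm there.
Beam weight: 11.1 × 9.8 = 108.8 N down at 2.02 m → arm 2.02 m, τ = 108.8 × 2.02 = 219.8 N·m clockwise.
Bucket of sand: 11.7 × 9.8 = 114.7 N down at 1.22 m → arm 1.22 m, τ = 114.7 × 1.22 = 139.9 N·m clockwise.
Total clockwise load moment = 359.7 N·m.
The cable tension T acts at 4.04 m; only its component perpendicular to the bar, T sinθ, produces torque. sin 49.4° = 0.7593.
For rotational equilibrium, T × 4.04 × 0.7593 = 359.7, so T = 359.7 / 3.068 = 117 N.

T ≈ 117 N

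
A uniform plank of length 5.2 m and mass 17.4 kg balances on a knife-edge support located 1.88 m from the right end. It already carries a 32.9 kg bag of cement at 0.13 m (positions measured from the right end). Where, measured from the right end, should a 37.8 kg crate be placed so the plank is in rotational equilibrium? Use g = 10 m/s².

Choose the knife-edge support (at 1.88 m from the right end) as the axis so the support reaction has zero arm there.
Beam weight: 17.4 × 10 = 174 N down at 2.6 m → arm 0.72 m, τ = 174 × 0.72 = 125.3 N·m counterclockwise.
Bag of cement: 32.9 × 10 = 329 N down at 0.13 m → arm 1.75 m, τ = 329 × 1.75 = 575.8 N·m clockwise.
Net moment of existing loads = 450.5 N·m clockwise.
The crate weighs 37.8 × 10 = 378 N and must supply an equal counterclockwise moment, so its lever arm about the knife-edge support is 450.5 / 378 = 1.19 m.
That puts it at 1.88 + 1.19 = 3.07 m from the right end.

x ≈ 3.07 m from the right end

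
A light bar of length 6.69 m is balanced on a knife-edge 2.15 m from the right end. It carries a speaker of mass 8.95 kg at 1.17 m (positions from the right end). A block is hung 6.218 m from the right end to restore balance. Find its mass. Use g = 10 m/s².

Take moments about the knife-edge (at 2.15 m from the right end).
Speaker: 8.95 × 10 = 89.5 N down at 1.17 m → arm 0.98 m, τ = 89.5 × 0.98 = 87.71 N·m clockwise.
Net moment of known loads = 87.71 N·m clockwise.
An unknown mass m at 6.218 m has arm 4.068 m; its moment is m·g·4.068 counterclockwise.
Στ = 0 ⇒ m × 10 × 4.068 = 87.71 ⇒ m = 87.71 / (10 × 4.068) = 2.16 kg.

m ≈ 2.16 kg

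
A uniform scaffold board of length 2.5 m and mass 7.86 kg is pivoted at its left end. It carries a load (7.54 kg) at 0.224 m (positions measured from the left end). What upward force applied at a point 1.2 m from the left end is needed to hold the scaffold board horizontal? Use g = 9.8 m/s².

Take moments about the left end.
Beam weight: 7.86 × 9.8 = 77.03 N down at 1.25 m → arm 1.25 m, τ = 77.03 × 1.25 = 96.29 N·m clockwise.
Load: 7.54 × 9.8 = 73.89 N down at 0.224 m → arm 0.224 m, τ = 73.89 × 0.224 = 16.55 N·m clockwise.
Net moment of the loads = 112.8 N·m clockwise.
The upward force F acts at a point 1.2 m from the left end, arm 1.2 m, giving F × 1.2 counterclockwise.
Setting net torque to zero: F × 1.2 = 112.8 → F = 112.8 / 1.2 = 94 N.

F ≈ 94 N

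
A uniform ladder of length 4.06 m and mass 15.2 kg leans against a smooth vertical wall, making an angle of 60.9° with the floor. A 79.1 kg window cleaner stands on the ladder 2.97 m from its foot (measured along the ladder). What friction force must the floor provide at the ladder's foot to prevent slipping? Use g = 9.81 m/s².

Choose the foot of the ladder as the axis so the floor normal and friction both act there and drop out.
Ladder weight 15.2×9.81 = 149.1 N acts at 2.03 m along the ladder; its horizontal arm is 2.03·cos60.9° = 0.9873 m → τ = 147.2 N·m clockwise.
Window cleaner: 79.1×9.81 = 776 N at 2.97 m → arm 1.444 m → τ = 1121 N·m clockwise.
Wall normal N acts horizontally at the top; its moment arm is the height L sinθ = 4.06·sin60.9° = 3.548 m, counterclockwise.
Στ = 0 ⇒ N × 3.548 = 1268 ⇒ N = 357 N.
ΣFx = 0: friction at the foot balances the wall's push, so f = N_wall = 357 N.

f ≈ 357 N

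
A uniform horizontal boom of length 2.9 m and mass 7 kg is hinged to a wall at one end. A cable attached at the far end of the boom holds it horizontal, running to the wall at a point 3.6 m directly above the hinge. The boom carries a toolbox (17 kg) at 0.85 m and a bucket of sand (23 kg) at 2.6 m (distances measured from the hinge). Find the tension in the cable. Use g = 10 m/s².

Sum moments about the hinge (the unknown hinge reaction has zero arm there).
Beam weight: 7 × 10 = 70 N down at 1.45 m → arm 1.45 m, τ = 70 × 1.45 = 101.5 N·m clockwise.
Toolbox: 17 × 10 = 170 N down at 0.85 m → arm 0.85 m, τ = 170 × 0.85 = 144.5 N·m clockwise.
Bucket of sand: 23 × 10 = 230 N down at 2.6 m → arm 2.6 m, τ = 230 × 2.6 = 598 N·m clockwise.
Total clockwise load moment = 844 N·m.
The cable tension T acts at 2.9 m; only its component perpendicular to the boom, T sinθ, produces torque. sinθ = h/√(h²+d²) = 3.6/√(3.6²+2.9²) = 0.7788.
Setting net torque to zero: T × 2.9 × 0.7788 = 844 → T = 844 / 2.259 = 374 N.

T ≈ 374 N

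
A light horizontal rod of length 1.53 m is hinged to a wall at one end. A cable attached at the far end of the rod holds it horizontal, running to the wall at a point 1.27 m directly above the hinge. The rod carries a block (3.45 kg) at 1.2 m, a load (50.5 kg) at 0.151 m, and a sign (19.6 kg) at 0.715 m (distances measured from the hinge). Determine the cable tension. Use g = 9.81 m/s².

Taking torques about the hinge:
Block: 3.45 × 9.81 = 33.84 N down at 1.2 m → arm 1.2 m, τ = 33.84 × 1.2 = 40.61 N·m clockwise.
Load: 50.5 × 9.81 = 495.4 N down at 0.151 m → arm 0.151 m, τ = 495.4 × 0.151 = 74.81 N·m clockwise.
Sign: 19.6 × 9.81 = 192.3 N down at 0.715 m → arm 0.715 m, τ = 192.3 × 0.715 = 137.5 N·m clockwise.
Total clockwise load moment = 252.9 N·m.
The cable tension T acts at 1.53 m; only its component perpendicular to the rod, T sinθ, produces torque. sinθ = h/√(h²+d²) = 1.27/√(1.27²+1.53²) = 0.6387.
Setting net torque to zero: T × 1.53 × 0.6387 = 252.9 → T = 252.9 / 0.9772 = 259 N.

T ≈ 259 N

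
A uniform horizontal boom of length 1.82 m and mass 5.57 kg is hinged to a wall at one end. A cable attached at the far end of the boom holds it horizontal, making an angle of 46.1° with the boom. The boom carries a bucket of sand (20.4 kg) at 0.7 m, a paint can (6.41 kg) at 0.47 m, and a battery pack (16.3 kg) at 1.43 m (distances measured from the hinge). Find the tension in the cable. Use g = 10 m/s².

Take moments about the hinge.
Beam weight: 5.57 × 10 = 55.7 N down at 0.91 m → arm 0.91 m, τ = 55.7 × 0.91 = 50.69 N·m clockwise.
Bucket of sand: 20.4 × 10 = 204 N down at 0.7 m → arm 0.7 m, τ = 204 × 0.7 = 142.8 N·m clockwise.
Paint can: 6.41 × 10 = 64.1 N down at 0.47 m → arm 0.47 m, τ = 64.1 × 0.47 = 30.13 N·m clockwise.
Battery pack: 16.3 × 10 = 163 N down at 1.43 m → arm 1.43 m, τ = 163 × 1.43 = 233.1 N·m clockwise.
Total clockwise load moment = 456.7 N·m.
The cable tension T acts at 1.82 m; only its component perpendicular to the boom, T sinθ, produces torque. sin 46.1° = 0.7206.
For rotational equilibrium, T × 1.82 × 0.7206 = 456.7, so T = 456.7 / 1.311 = 348 N.

T ≈ 348 N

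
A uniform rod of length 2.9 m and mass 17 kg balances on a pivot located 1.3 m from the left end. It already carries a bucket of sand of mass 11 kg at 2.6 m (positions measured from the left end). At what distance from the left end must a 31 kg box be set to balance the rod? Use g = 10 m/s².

x ≈ 0.756 m from the left end

Choose the pivot (at 1.3 m from the left end) as the axis so the support reaction has zero arm there.
Beam weight: 17 × 10 = 170 N down at 1.45 m → arm 0.15 m, τ = 170 × 0.15 = 25.5 N·m clockwise.
Bucket of sand: 11 × 10 = 110 N down at 2.6 m → arm 1.3 m, τ = 110 × 1.3 = 143 N·m clockwise.
Net moment of existing loads = 168.5 N·m clockwise.
The box weighs 31 × 10 = 310 N and must supply an equal counterclockwise moment, so its lever arm about the pivot is 168.5 / 310 = 0.544 m.
That puts it at 1.3 − 0.544 = 0.756 m from the left end.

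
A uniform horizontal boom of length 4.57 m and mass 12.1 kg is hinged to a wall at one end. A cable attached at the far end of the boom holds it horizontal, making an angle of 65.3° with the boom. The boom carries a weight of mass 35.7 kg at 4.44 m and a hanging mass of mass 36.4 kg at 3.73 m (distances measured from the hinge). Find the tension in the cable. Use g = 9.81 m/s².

T ≈ 761 N

Sum moments about the hinge (the unknown hinge reaction has zero arm there).
Beam weight: 12.1 × 9.81 = 118.7 N down at 2.285 m → arm 2.285 m, τ = 118.7 × 2.285 = 271.2 N·m clockwise.
Weight: 35.7 × 9.81 = 350.2 N down at 4.44 m → arm 4.44 m, τ = 350.2 × 4.44 = 1555 N·m clockwise.
Hanging mass: 36.4 × 9.81 = 357.1 N down at 3.73 m → arm 3.73 m, τ = 357.1 × 3.73 = 1332 N·m clockwise.
Total clockwise load moment = 3158 N·m.
The cable tension T acts at 4.57 m; only its component perpendicular to the boom, T sinθ, produces torque. sin 65.3° = 0.9085.
Στ = 0 ⇒ T × 4.57 × 0.9085 = 3158 ⇒ T = 3158 / 4.152 = 761 N.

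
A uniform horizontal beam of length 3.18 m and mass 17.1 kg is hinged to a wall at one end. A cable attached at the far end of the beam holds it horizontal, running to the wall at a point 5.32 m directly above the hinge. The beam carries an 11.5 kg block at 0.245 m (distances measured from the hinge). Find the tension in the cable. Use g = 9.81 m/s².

T ≈ 108 N

Taking torques about the hinge:
Beam weight: 17.1 × 9.81 = 167.8 N down at 1.59 m → arm 1.59 m, τ = 167.8 × 1.59 = 266.8 N·m clockwise.
Block: 11.5 × 9.81 = 112.8 N down at 0.245 m → arm 0.245 m, τ = 112.8 × 0.245 = 27.64 N·m clockwise.
Total clockwise load moment = 294.4 N·m.
The cable tension T acts at 3.18 m; only its component perpendicular to the beam, T sinθ, produces torque. sinθ = h/√(h²+d²) = 5.32/√(5.32²+3.18²) = 0.8583.
Balancing moments: T × 3.18 × 0.8583 = 294.4, giving T = 294.4 / 2.729 = 108 N.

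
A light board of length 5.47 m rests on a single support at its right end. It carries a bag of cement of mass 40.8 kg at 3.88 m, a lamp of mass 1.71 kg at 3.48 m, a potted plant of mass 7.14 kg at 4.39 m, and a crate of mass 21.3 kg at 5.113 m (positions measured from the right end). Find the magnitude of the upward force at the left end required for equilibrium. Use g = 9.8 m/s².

About the right end:
Bag of cement: 40.8 × 9.8 = 399.8 N down at 3.88 m → arm 3.88 m, τ = 399.8 × 3.88 = 1551 N·m counterclockwise.
Lamp: 1.71 × 9.8 = 16.76 N down at 3.48 m → arm 3.48 m, τ = 16.76 × 3.48 = 58.32 N·m counterclockwise.
Potted plant: 7.14 × 9.8 = 69.97 N down at 4.39 m → arm 4.39 m, τ = 69.97 × 4.39 = 307.2 N·m counterclockwise.
Crate: 21.3 × 9.8 = 208.7 N down at 5.113 m → arm 5.113 m, τ = 208.7 × 5.113 = 1067 N·m counterclockwise.
Net moment of the loads = 2984 N·m counterclockwise.
The upward force F acts at the left end, arm 5.47 m, giving F × 5.47 clockwise.
For rotational equilibrium, F × 5.47 = 2984, so F = 2984 / 5.47 = 546 N.

F ≈ 546 N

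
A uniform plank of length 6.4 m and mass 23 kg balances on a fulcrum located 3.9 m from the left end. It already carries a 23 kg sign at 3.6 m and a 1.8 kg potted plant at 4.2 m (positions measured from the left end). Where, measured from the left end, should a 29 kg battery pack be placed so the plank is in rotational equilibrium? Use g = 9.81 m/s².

Taking torques about the fulcrum (at 3.9 m from the left end):
Beam weight: 23 × 9.81 = 225.6 N down at 3.2 m → arm 0.7 m, τ = 225.6 × 0.7 = 157.9 N·m counterclockwise.
Sign: 23 × 9.81 = 225.6 N down at 3.6 m → arm 0.3 m, τ = 225.6 × 0.3 = 67.68 N·m counterclockwise.
Potted plant: 1.8 × 9.81 = 17.66 N down at 4.2 m → arm 0.3 m, τ = 17.66 × 0.3 = 5.298 N·m clockwise.
Net moment of existing loads = 220.3 N·m counterclockwise.
The battery pack weighs 29 × 9.81 = 284.5 N and must supply an equal clockwise moment, so its lever arm about the fulcrum is 220.3 / 284.5 = 0.774 m.
That puts it at 3.9 + 0.774 = 4.67 m from the left end.

x ≈ 4.67 m from the left end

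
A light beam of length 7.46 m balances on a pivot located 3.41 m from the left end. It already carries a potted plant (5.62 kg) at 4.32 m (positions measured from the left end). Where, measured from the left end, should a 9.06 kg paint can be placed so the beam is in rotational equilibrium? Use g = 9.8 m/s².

x ≈ 2.85 m from the left end

Sum moments about the pivot (at 3.41 m from the left end) (the support reaction has zero arm there).
Potted plant: 5.62 × 9.8 = 55.08 N down at 4.32 m → arm 0.91 m, τ = 55.08 × 0.91 = 50.12 N·m clockwise.
Net moment of existing loads = 50.12 N·m clockwise.
The paint can weighs 9.06 × 9.8 = 88.79 N and must supply an equal counterclockwise moment, so its lever arm about the pivot is 50.12 / 88.79 = 0.564 m.
That puts it at 3.41 − 0.564 = 2.85 m from the left end.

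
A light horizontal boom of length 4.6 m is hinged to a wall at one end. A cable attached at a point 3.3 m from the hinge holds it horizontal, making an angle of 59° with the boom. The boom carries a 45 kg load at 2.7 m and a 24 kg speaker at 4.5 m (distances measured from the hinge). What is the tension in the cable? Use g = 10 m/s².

T ≈ 811 N

Sum moments about the hinge (the unknown hinge reaction has zero arm there).
Load: 45 × 10 = 450 N down at 2.7 m → arm 2.7 m, τ = 450 × 2.7 = 1215 N·m clockwise.
Speaker: 24 × 10 = 240 N down at 4.5 m → arm 4.5 m, τ = 240 × 4.5 = 1080 N·m clockwise.
Total clockwise load moment = 2295 N·m.
The cable tension T acts at 3.3 m; only its component perpendicular to the boom, T sinθ, produces torque. sin 59° = 0.8572.
Στ = 0 ⇒ T × 3.3 × 0.8572 = 2295 ⇒ T = 2295 / 2.829 = 811 N.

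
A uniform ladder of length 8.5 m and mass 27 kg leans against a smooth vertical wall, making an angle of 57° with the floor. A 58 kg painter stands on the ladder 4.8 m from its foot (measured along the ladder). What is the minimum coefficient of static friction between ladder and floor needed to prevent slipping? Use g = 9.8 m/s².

Taking torques about the foot of the ladder:
Ladder weight 27×9.8 = 264.6 N acts at 4.25 m along the ladder; its horizontal arm is 4.25·cos57° = 2.315 m → τ = 612.5 N·m clockwise.
Painter: 58×9.8 = 568.4 N at 4.8 m → arm 2.614 m → τ = 1486 N·m clockwise.
Wall normal N acts horizontally at the top; its moment arm is the height L sinθ = 8.5·sin57° = 7.129 m, counterclockwise.
Balancing moments: N × 7.129 = 2098, giving N = 294.3 N.
ΣFx = 0 ⇒ f = N_wall = 294.3 N. ΣFy = 0 ⇒ N_floor = 833 N.
μ_min = f / N_floor = 294.3 / 833 = 0.353.

μ_min ≈ 0.353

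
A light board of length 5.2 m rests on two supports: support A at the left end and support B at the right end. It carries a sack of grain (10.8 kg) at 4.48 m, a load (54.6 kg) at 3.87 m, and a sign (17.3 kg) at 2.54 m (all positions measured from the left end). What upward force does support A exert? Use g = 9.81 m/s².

R_A ≈ 238 N

Take moments about support B.
Sack of grain: 10.8 × 9.81 = 105.9 N down at 4.48 m → arm 0.72 m, τ = 105.9 × 0.72 = 76.25 N·m counterclockwise.
Load: 54.6 × 9.81 = 535.6 N down at 3.87 m → arm 1.33 m, τ = 535.6 × 1.33 = 712.3 N·m counterclockwise.
Sign: 17.3 × 9.81 = 169.7 N down at 2.54 m → arm 2.66 m, τ = 169.7 × 2.66 = 451.4 N·m counterclockwise.
Net load moment about support B = 1240 N·m counterclockwise.
Reaction R at support A is upward at 0 m, arm 5.2 m → moment R × 5.2 clockwise.
Balancing moments: R × 5.2 = 1240, giving R = 238 N.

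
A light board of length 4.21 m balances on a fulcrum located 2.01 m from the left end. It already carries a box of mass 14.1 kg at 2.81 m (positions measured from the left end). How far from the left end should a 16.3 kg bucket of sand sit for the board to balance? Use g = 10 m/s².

x ≈ 1.32 m from the left end

Taking torques about the fulcrum (at 2.01 m from the left end):
Box: 14.1 × 10 = 141 N down at 2.81 m → arm 0.8 m, τ = 141 × 0.8 = 112.8 N·m clockwise.
Net moment of existing loads = 112.8 N·m clockwise.
The bucket of sand weighs 16.3 × 10 = 163 N and must supply an equal counterclockwise moment, so its lever arm about the fulcrum is 112.8 / 163 = 0.692 m.
That puts it at 2.01 − 0.692 = 1.32 m from the left end.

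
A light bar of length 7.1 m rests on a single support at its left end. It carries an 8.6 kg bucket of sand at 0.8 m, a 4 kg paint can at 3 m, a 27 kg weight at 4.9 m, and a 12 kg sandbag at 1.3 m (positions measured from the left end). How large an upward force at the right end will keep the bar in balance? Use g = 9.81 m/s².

F ≈ 230 N

Take moments about the left end.
Bucket of sand: 8.6 × 9.81 = 84.37 N down at 0.8 m → arm 0.8 m, τ = 84.37 × 0.8 = 67.5 N·m clockwise.
Paint can: 4 × 9.81 = 39.24 N down at 3 m → arm 3 m, τ = 39.24 × 3 = 117.7 N·m clockwise.
Weight: 27 × 9.81 = 264.9 N down at 4.9 m → arm 4.9 m, τ = 264.9 × 4.9 = 1298 N·m clockwise.
Sandbag: 12 × 9.81 = 117.7 N down at 1.3 m → arm 1.3 m, τ = 117.7 × 1.3 = 153 N·m clockwise.
Net moment of the loads = 1636 N·m clockwise.
The upward force F acts at the right end, arm 7.1 m, giving F × 7.1 counterclockwise.
For rotational equilibrium, F × 7.1 = 1636, so F = 1636 / 7.1 = 230 N.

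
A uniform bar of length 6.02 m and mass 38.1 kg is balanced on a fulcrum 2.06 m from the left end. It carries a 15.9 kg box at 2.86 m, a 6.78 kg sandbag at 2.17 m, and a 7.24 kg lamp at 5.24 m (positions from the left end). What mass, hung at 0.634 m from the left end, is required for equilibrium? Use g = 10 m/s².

m ≈ 51 kg

Taking torques about the fulcrum (at 2.06 m from the left end):
Beam weight: 38.1 × 10 = 381 N down at 3.01 m → arm 0.95 m, τ = 381 × 0.95 = 361.9 N·m clockwise.
Box: 15.9 × 10 = 159 N down at 2.86 m → arm 0.8 m, τ = 159 × 0.8 = 127.2 N·m clockwise.
Sandbag: 6.78 × 10 = 67.8 N down at 2.17 m → arm 0.11 m, τ = 67.8 × 0.11 = 7.458 N·m clockwise.
Lamp: 7.24 × 10 = 72.4 N down at 5.24 m → arm 3.18 m, τ = 72.4 × 3.18 = 230.2 N·m clockwise.
Net moment of known loads = 726.8 N·m clockwise.
An unknown mass m at 0.634 m has arm 1.426 m; its moment is m·g·1.426 counterclockwise.
For rotational equilibrium, m × 10 × 1.426 = 726.8, so m = 726.8 / (10 × 1.426) = 51 kg.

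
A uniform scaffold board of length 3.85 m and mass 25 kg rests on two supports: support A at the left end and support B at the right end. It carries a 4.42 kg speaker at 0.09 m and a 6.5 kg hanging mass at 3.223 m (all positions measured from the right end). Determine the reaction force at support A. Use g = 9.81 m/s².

Choose support B as the axis so its reaction then has zero moment arm.
Beam weight: 25 × 9.81 = 245.2 N down at 1.925 m → arm 1.925 m, τ = 245.2 × 1.925 = 472 N·m counterclockwise.
Speaker: 4.42 × 9.81 = 43.36 N down at 0.09 m → arm 0.09 m, τ = 43.36 × 0.09 = 3.902 N·m counterclockwise.
Hanging mass: 6.5 × 9.81 = 63.77 N down at 3.223 m → arm 3.223 m, τ = 63.77 × 3.223 = 205.5 N·m counterclockwise.
Net load moment about support B = 681.4 N·m counterclockwise.
Reaction R at support A is upward at 3.85 m, arm 3.85 m → moment R × 3.85 clockwise.
For rotational equilibrium, R × 3.85 = 681.4, so R = 177 N.

R_A ≈ 177 N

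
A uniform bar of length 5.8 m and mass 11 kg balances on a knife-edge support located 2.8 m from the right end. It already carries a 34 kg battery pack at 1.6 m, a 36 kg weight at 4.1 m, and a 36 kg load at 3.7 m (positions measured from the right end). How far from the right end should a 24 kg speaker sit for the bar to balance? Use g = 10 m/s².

x ≈ 1.15 m from the right end

Take moments about the knife-edge support (at 2.8 m from the right end).
Beam weight: 11 × 10 = 110 N down at 2.9 m → arm 0.1 m, τ = 110 × 0.1 = 11 N·m counterclockwise.
Battery pack: 34 × 10 = 340 N down at 1.6 m → arm 1.2 m, τ = 340 × 1.2 = 408 N·m clockwise.
Weight: 36 × 10 = 360 N down at 4.1 m → arm 1.3 m, τ = 360 × 1.3 = 468 N·m counterclockwise.
Load: 36 × 10 = 360 N down at 3.7 m → arm 0.9 m, τ = 360 × 0.9 = 324 N·m counterclockwise.
Net moment of existing loads = 395 N·m counterclockwise.
The speaker weighs 24 × 10 = 240 N and must supply an equal clockwise moment, so its lever arm about the knife-edge support is 395 / 240 = 1.65 m.
That puts it at 2.8 − 1.65 = 1.15 m from the right end.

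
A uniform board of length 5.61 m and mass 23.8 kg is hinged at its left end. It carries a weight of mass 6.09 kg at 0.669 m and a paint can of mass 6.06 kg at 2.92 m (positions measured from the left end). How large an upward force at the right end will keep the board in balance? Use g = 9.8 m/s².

F ≈ 155 N

Taking torques about the left end:
Beam weight: 23.8 × 9.8 = 233.2 N down at 2.805 m → arm 2.805 m, τ = 233.2 × 2.805 = 654.1 N·m clockwise.
Weight: 6.09 × 9.8 = 59.68 N down at 0.669 m → arm 0.669 m, τ = 59.68 × 0.669 = 39.93 N·m clockwise.
Paint can: 6.06 × 9.8 = 59.39 N down at 2.92 m → arm 2.92 m, τ = 59.39 × 2.92 = 173.4 N·m clockwise.
Net moment of the loads = 867.4 N·m clockwise.
The upward force F acts at the right end, arm 5.61 m, giving F × 5.61 counterclockwise.
Balancing moments: F × 5.61 = 867.4, giving F = 867.4 / 5.61 = 155 N.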